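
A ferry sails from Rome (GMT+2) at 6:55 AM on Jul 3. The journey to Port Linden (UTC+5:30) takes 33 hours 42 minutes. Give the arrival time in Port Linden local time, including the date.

8:07 PM on Jul 4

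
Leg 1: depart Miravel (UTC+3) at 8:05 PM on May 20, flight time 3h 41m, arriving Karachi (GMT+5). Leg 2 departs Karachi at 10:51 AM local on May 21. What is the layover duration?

Convert departure to UTC: 8:05 PM − 3:00 = 5:05 PM UTC on May 20.
Add 3 hours 41 minutes flight time → 8:46 PM UTC.
Karachi is UTC+5:00, so local arrival = 8:46 PM + 5:00 = 1:46 AM on May 21.
Layover = 10:51 AM − 1:46 AM = 9 hours 5 minutes.

9 hours 5 minutes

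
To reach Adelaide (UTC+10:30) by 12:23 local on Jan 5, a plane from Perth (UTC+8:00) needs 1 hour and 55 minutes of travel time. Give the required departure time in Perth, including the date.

Target arrival in UTC: 12:23 − 10:30 = 01:53 on Jan 5.
Subtract 1 hour 55 minutes → departure 23:58 UTC on Jan 4.
Perth is UTC+8:00: 23:58 + 8:00 = 07:58 on Jan 5.

07:58 on January 5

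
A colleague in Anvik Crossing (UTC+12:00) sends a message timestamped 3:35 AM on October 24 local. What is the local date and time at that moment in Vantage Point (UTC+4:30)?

8:05 PM on October 23

Vantage Point is 7:30 behind Anvik Crossing.
Shift by the zone difference: 3:35 AM − 7:30 = 8:05 PM on Oct 23 in Vantage Point.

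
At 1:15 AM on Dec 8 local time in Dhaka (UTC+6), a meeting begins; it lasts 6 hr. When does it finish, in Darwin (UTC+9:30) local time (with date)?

10:45 AM on Dec 8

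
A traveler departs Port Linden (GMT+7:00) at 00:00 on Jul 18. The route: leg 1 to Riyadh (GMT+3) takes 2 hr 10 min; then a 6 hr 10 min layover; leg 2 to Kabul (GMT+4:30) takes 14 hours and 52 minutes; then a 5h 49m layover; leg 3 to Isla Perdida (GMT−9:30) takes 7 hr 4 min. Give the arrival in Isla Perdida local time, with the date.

19:35 on July 18

Convert departure to UTC: 00:00 − 7:00 = 17:00 UTC on Jul 17.
Add 2 hours 10 minutes leg 1 → 19:10 UTC.
Add 6 hours 10 minutes layover in Riyadh → 01:20 UTC (Jul 18).
Add 14 hours 52 minutes leg 2 → 16:12 UTC.
Add 5 hours and 49 minutes layover in Kabul → 22:01 UTC.
Add 7 hours 4 minutes leg 3 → 05:05 UTC (Jul 19).
Isla Perdida is UTC−9:30, so local arrival = 05:05 − 9:30 = 19:35 on Jul 18.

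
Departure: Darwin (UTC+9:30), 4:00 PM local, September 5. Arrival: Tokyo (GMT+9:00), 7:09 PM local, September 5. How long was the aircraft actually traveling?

3 hours 39 minutes

Tokyo is 0:30 behind Darwin.
Clock-face elapsed time (ignoring zones) is 3 hours 9 minutes.
Actual elapsed = 3 hours 9 minutes + 0:30 = 3 hours 39 minutes.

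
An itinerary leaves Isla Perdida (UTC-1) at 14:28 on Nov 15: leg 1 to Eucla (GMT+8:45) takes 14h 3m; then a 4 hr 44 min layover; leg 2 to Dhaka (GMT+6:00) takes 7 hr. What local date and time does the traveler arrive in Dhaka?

23:15 on November 16

Convert departure to UTC: 14:28 + 1:00 = 15:28 UTC on Nov 15.
Add 14 hours 3 minutes leg 1 → 05:31 UTC (Nov 16).
Add 4 hours and 44 minutes layover in Eucla → 10:15 UTC.
Add 7 hours leg 2 → 17:15 UTC.
Dhaka is UTC+6:00, so local arrival = 17:15 + 6:00 = 23:15 on Nov 16.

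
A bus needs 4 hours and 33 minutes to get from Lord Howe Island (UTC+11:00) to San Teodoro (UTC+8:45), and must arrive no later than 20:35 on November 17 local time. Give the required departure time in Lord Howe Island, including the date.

18:17 on November 17

Target arrival in UTC: 20:35 − 8:45 = 11:50 on Nov 17.
Subtract 4 hours and 33 minutes → departure 07:17 UTC on Nov 17.
Lord Howe Island is UTC+11:00: 07:17 + 11:00 = 18:17 on Nov 17.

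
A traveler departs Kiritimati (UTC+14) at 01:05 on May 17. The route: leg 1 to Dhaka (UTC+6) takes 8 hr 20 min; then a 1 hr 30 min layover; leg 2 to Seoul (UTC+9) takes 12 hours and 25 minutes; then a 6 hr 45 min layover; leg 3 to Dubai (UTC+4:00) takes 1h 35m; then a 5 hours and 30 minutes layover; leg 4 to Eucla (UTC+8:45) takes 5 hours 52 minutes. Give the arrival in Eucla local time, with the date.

Convert departure to UTC: 01:05 − 14:00 = 11:05 UTC on May 16.
Add 8 hours 20 minutes leg 1 → 19:25 UTC.
Add 1 hour and 30 minutes layover in Dhaka → 20:55 UTC.
Add 12 hours and 25 minutes leg 2 → 09:20 UTC (May 17).
Add 6 hours 45 minutes layover in Seoul → 16:05 UTC.
Add 1 hour and 35 minutes leg 3 → 17:40 UTC.
Add 5 hours 30 minutes layover in Dubai → 23:10 UTC.
Add 5 hours 52 minutes leg 4 → 05:02 UTC (May 18).
Eucla is UTC+8:45, so local arrival = 05:02 + 8:45 = 13:47 on May 18.

13:47 on May 18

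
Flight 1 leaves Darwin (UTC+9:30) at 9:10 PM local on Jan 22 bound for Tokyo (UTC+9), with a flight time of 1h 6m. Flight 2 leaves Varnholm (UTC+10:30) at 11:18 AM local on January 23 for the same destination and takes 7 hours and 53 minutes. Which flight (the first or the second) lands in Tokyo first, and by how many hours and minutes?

Flight 1 in UTC: 9:10 PM − 9:30 = 11:40 AM on Jan 22.
+1 hour 6 minutes → arrive 12:46 PM UTC on Jan 22.
Flight 2 in UTC: 11:18 AM − 10:30 = 12:48 AM on Jan 23.
+7 hours 53 minutes → arrive 8:41 AM UTC on Jan 23.
Flight 1 lands earlier by 19 hours 55 minutes.

the first, by 19 hours 55 minutes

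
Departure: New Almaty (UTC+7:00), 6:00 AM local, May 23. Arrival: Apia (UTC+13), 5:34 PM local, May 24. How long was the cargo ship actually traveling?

29 hours 34 minutes

Departure in UTC: 6:00 AM − 7:00 = 11:00 PM on May 22.
Arrival in UTC: 5:34 PM − 13:00 = 4:34 AM on May 24.
Elapsed = 4:34 AM − 11:00 PM (+2 days) = 29 hours 34 minutes.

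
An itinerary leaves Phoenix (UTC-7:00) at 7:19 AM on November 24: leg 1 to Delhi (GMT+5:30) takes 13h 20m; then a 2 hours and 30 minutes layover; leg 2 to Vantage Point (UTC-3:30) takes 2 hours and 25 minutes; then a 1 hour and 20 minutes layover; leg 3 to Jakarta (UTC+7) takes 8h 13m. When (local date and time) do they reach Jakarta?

Convert departure to UTC: 7:19 AM + 7:00 = 2:19 PM UTC on Nov 24.
Add 13 hours and 20 minutes leg 1 → 3:39 AM UTC (Nov 25).
Add 2 hours 30 minutes layover in Delhi → 6:09 AM UTC.
Add 2 hours and 25 minutes leg 2 → 8:34 AM UTC.
Add 1 hour 20 minutes layover in Vantage Point → 9:54 AM UTC.
Add 8 hours and 13 minutes leg 3 → 6:07 PM UTC.
Jakarta is UTC+7:00, so local arrival = 6:07 PM + 7:00 = 1:07 AM on Nov 26.

1:07 AM on Nov 26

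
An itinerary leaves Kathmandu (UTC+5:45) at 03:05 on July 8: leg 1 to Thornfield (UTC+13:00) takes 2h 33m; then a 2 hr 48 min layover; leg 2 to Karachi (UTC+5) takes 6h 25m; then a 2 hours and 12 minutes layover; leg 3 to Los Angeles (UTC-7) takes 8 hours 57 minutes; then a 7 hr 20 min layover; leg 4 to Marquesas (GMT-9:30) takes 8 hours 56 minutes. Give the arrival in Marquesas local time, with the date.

03:01 on July 9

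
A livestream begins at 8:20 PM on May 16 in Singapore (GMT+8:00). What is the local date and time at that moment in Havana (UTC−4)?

8:20 AM on May 16

In UTC: 8:20 PM − 8:00 = 12:20 PM on May 16.
Havana is UTC−4:00: 12:20 PM − 4:00 = 8:20 AM on May 16.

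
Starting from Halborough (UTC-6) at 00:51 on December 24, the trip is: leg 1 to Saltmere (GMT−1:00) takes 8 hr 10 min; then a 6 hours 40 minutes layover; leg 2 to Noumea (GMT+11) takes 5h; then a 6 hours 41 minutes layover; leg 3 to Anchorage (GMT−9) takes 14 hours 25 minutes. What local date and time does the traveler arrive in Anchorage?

Convert departure to UTC: 00:51 + 6:00 = 06:51 UTC on Dec 24.
Add 8 hours 10 minutes leg 1 → 15:01 UTC.
Add 6 hours and 40 minutes layover in Saltmere → 21:41 UTC.
Add 5 hours leg 2 → 02:41 UTC (Dec 25).
Add 6 hours 41 minutes layover in Noumea → 09:22 UTC.
Add 14 hours and 25 minutes leg 3 → 23:47 UTC.
Anchorage is UTC−9:00, so local arrival = 23:47 − 9:00 = 14:47 on Dec 25.

14:47 on December 25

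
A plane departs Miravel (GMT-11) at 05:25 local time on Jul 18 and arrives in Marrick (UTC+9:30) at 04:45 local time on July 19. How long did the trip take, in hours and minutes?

2 hours 50 minutes

Departure in UTC: 05:25 + 11:00 = 16:25 on Jul 18.
Arrival in UTC: 04:45 − 9:30 = 19:15 on Jul 18.
Elapsed = 19:15 − 16:25 = 2 hours 50 minutes.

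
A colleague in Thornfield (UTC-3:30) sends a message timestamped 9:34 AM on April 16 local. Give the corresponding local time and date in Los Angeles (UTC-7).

In UTC: 9:34 AM + 3:30 = 1:04 PM on Apr 16.
Los Angeles is UTC−7:00: 1:04 PM − 7:00 = 6:04 AM on Apr 16.

6:04 AM on April 16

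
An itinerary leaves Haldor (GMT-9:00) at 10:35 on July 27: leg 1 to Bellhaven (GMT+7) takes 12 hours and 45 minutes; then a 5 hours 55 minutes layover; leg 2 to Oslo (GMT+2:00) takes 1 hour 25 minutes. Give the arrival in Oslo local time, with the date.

Convert departure to UTC: 10:35 + 9:00 = 19:35 UTC on Jul 27.
Add 12 hours and 45 minutes leg 1 → 08:20 UTC (Jul 28).
Add 5 hours 55 minutes layover in Bellhaven → 14:15 UTC.
Add 1 hour and 25 minutes leg 2 → 15:40 UTC.
Oslo is UTC+2:00, so local arrival = 15:40 + 2:00 = 17:40 on Jul 28.

17:40 on July 28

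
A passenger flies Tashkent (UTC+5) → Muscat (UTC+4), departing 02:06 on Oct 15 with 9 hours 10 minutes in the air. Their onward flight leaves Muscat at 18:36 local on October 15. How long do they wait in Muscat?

8 hours 20 minutes

Convert departure to UTC: 02:06 − 5:00 = 21:06 UTC on Oct 14.
Add 9 hours and 10 minutes flight time → 06:16 UTC (Oct 15).
Muscat is UTC+4:00, so local arrival = 06:16 + 4:00 = 10:16 on Oct 15.
Layover = 18:36 − 10:16 = 8 hours 20 minutes.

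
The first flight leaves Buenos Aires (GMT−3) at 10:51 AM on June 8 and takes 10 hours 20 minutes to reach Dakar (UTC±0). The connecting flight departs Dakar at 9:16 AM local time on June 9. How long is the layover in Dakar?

Convert departure to UTC: 10:51 AM + 3:00 = 1:51 PM UTC on Jun 8.
Add 10 hours 20 minutes flight time → 12:11 AM UTC (Jun 9).
Dakar is UTC+0, so local arrival is the same: 12:11 AM on Jun 9.
Layover = 9:16 AM − 12:11 AM = 9 hours 5 minutes.

9 hours 5 minutes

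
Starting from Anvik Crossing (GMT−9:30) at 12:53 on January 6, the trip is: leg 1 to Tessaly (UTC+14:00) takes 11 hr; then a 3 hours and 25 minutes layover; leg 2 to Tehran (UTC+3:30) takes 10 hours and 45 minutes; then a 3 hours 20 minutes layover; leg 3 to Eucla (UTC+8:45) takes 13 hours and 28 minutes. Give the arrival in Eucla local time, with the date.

01:06 on January 9

Convert departure to UTC: 12:53 + 9:30 = 22:23 UTC on Jan 6.
Add 11 hours leg 1 → 09:23 UTC (Jan 7).
Add 3 hours and 25 minutes layover in Tessaly → 12:48 UTC.
Add 10 hours and 45 minutes leg 2 → 23:33 UTC.
Add 3 hours and 20 minutes layover in Tehran → 02:53 UTC (Jan 8).
Add 13 hours and 28 minutes leg 3 → 16:21 UTC.
Eucla is UTC+8:45, so local arrival = 16:21 + 8:45 = 01:06 on Jan 9.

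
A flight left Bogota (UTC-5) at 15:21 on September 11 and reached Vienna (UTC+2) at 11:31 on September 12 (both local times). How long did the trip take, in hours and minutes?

13 hours 10 minutes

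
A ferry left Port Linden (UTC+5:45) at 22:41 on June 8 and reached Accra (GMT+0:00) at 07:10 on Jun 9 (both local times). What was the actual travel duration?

Accra is 5:45 behind Port Linden.
Clock-face elapsed time (ignoring zones) is 8 hours 29 minutes.
Actual elapsed = 8 hours 29 minutes + 5:45 = 14 hours 14 minutes.

14 hours 14 minutes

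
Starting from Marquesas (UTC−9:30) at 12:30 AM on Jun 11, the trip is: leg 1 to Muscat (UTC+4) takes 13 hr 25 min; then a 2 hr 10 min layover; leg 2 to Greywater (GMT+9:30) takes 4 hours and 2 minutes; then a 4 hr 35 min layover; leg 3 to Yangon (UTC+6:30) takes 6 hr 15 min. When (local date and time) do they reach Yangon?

10:57 PM on Jun 12

Convert departure to UTC: 12:30 AM + 9:30 = 10:00 AM UTC on Jun 11.
Add 13 hours 25 minutes leg 1 → 11:25 PM UTC.
Add 2 hours 10 minutes layover in Muscat → 1:35 AM UTC (Jun 12).
Add 4 hours and 2 minutes leg 2 → 5:37 AM UTC.
Add 4 hours 35 minutes layover in Greywater → 10:12 AM UTC.
Add 6 hours 15 minutes leg 3 → 4:27 PM UTC.
Yangon is UTC+6:30, so local arrival = 4:27 PM + 6:30 = 10:57 PM on Jun 12.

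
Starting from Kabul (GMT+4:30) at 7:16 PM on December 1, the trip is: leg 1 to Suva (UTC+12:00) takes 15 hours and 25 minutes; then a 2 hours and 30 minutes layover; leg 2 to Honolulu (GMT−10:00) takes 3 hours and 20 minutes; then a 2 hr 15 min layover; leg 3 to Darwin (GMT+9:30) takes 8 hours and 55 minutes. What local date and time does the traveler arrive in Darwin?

8:41 AM on December 3

Convert departure to UTC: 7:16 PM − 4:30 = 2:46 PM UTC on Dec 1.
Add 15 hours 25 minutes leg 1 → 6:11 AM UTC (Dec 2).
Add 2 hours and 30 minutes layover in Suva → 8:41 AM UTC.
Add 3 hours and 20 minutes leg 2 → 12:01 PM UTC.
Add 2 hours 15 minutes layover in Honolulu → 2:16 PM UTC.
Add 8 hours and 55 minutes leg 3 → 11:11 PM UTC.
Darwin is UTC+9:30, so local arrival = 11:11 PM + 9:30 = 8:41 AM on Dec 3.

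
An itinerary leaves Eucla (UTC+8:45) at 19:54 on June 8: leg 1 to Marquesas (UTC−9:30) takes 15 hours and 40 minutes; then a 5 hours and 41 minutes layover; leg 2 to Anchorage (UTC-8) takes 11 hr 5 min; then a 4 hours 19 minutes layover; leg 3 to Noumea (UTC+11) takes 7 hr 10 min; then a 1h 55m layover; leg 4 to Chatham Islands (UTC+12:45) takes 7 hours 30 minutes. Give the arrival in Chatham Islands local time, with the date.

05:14 on Jun 11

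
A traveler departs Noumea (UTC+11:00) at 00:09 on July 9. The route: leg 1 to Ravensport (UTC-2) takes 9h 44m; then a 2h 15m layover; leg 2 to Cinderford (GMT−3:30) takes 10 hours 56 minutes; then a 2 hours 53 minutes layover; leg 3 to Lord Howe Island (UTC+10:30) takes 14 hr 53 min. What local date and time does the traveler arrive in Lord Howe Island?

16:20 on July 10

Convert departure to UTC: 00:09 − 11:00 = 13:09 UTC on Jul 8.
Add 9 hours and 44 minutes leg 1 → 22:53 UTC.
Add 2 hours 15 minutes layover in Ravensport → 01:08 UTC (Jul 9).
Add 10 hours 56 minutes leg 2 → 12:04 UTC.
Add 2 hours 53 minutes layover in Cinderford → 14:57 UTC.
Add 14 hours 53 minutes leg 3 → 05:50 UTC (Jul 10).
Lord Howe Island is UTC+10:30, so local arrival = 05:50 + 10:30 = 16:20 on Jul 10.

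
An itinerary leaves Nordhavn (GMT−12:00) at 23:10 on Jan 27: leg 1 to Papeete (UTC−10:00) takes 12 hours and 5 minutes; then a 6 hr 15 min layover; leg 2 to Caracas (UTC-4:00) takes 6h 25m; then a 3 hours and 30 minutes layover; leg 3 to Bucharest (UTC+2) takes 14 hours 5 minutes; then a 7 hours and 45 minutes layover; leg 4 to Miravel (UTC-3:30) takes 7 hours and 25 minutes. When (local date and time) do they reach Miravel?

17:10 on January 30

Convert departure to UTC: 23:10 + 12:00 = 11:10 UTC on Jan 28.
Add 12 hours 5 minutes leg 1 → 23:15 UTC.
Add 6 hours and 15 minutes layover in Papeete → 05:30 UTC (Jan 29).
Add 6 hours and 25 minutes leg 2 → 11:55 UTC.
Add 3 hours and 30 minutes layover in Caracas → 15:25 UTC.
Add 14 hours and 5 minutes leg 3 → 05:30 UTC (Jan 30).
Add 7 hours 45 minutes layover in Bucharest → 13:15 UTC.
Add 7 hours and 25 minutes leg 4 → 20:40 UTC.
Miravel is UTC−3:30, so local arrival = 20:40 − 3:30 = 17:10 on Jan 30.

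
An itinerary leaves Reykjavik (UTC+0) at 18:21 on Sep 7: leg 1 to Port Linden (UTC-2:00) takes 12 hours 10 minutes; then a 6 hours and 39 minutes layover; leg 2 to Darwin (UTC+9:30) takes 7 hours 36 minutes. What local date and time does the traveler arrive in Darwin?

06:16 on September 9

Reykjavik is at UTC+0, so departure is already 18:21 UTC on Sep 7.
Add 12 hours and 10 minutes leg 1 → 06:31 UTC (Sep 8).
Add 6 hours 39 minutes layover in Port Linden → 13:10 UTC.
Add 7 hours and 36 minutes leg 2 → 20:46 UTC.
Darwin is UTC+9:30, so local arrival = 20:46 + 9:30 = 06:16 on Sep 9.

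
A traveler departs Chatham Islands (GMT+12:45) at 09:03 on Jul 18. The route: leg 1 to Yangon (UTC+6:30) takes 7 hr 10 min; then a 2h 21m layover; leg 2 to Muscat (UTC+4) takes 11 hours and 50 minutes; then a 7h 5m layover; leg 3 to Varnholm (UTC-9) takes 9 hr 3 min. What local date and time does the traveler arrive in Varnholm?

00:47 on July 19

Convert departure to UTC: 09:03 − 12:45 = 20:18 UTC on Jul 17.
Add 7 hours 10 minutes leg 1 → 03:28 UTC (Jul 18).
Add 2 hours and 21 minutes layover in Yangon → 05:49 UTC.
Add 11 hours and 50 minutes leg 2 → 17:39 UTC.
Add 7 hours and 5 minutes layover in Muscat → 00:44 UTC (Jul 19).
Add 9 hours and 3 minutes leg 3 → 09:47 UTC.
Varnholm is UTC−9:00, so local arrival = 09:47 − 9:00 = 00:47 on Jul 19.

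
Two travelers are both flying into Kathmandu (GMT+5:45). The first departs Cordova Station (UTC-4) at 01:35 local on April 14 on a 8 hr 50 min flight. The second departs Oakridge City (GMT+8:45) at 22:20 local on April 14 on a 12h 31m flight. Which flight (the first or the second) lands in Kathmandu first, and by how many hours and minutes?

Flight 1 in UTC: 01:35 + 4:00 = 05:35 on Apr 14.
+8 hours and 50 minutes → arrive 14:25 UTC on Apr 14.
Flight 2 in UTC: 22:20 − 8:45 = 13:35 on Apr 14.
+12 hours 31 minutes → arrive 02:06 UTC on Apr 15.
Flight 1 lands earlier by 11 hours 41 minutes.

the first, by 11 hours 41 minutes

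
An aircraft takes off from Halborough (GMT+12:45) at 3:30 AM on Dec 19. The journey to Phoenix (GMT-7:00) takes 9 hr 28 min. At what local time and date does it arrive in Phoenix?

5:13 PM on December 18

Phoenix is 19:45 behind Halborough.
After 9 hours 28 minutes it is 12:58 PM in Halborough.
Shift by the zone difference: 12:58 PM − 19:45 = 5:13 PM on Dec 18 in Phoenix.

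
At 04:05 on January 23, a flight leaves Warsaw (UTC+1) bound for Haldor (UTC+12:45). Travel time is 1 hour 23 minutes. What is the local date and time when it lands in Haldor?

Convert departure to UTC: 04:05 − 1:00 = 03:05 UTC on Jan 23.
Add 1 hour 23 minutes travel time → 04:28 UTC.
Haldor is UTC+12:45, so local arrival = 04:28 + 12:45 = 17:13 on Jan 23.

17:13 on Jan 23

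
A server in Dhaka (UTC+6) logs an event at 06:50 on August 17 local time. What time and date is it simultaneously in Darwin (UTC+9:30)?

10:20 on Aug 17

Darwin is 3:30 ahead of Dhaka.
Shift by the zone difference: 06:50 + 3:30 = 10:20 on Aug 17 in Darwin.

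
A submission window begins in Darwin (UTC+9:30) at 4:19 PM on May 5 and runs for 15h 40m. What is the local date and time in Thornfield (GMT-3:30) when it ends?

Thornfield is 13:00 behind Darwin.
After 15 hours and 40 minutes it is 7:59 AM (May 6) in Darwin.
Shift by the zone difference: 7:59 AM − 13:00 = 6:59 PM on May 5 in Thornfield.

6:59 PM on May 5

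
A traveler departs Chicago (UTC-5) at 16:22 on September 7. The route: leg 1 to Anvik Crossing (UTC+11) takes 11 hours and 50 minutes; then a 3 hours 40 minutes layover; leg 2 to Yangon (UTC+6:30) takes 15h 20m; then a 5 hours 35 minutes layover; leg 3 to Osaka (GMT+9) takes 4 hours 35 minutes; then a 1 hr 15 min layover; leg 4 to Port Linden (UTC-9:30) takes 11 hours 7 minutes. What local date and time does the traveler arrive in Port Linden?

Convert departure to UTC: 16:22 + 5:00 = 21:22 UTC on Sep 7.
Add 11 hours 50 minutes leg 1 → 09:12 UTC (Sep 8).
Add 3 hours and 40 minutes layover in Anvik Crossing → 12:52 UTC.
Add 15 hours and 20 minutes leg 2 → 04:12 UTC (Sep 9).
Add 5 hours and 35 minutes layover in Yangon → 09:47 UTC.
Add 4 hours and 35 minutes leg 3 → 14:22 UTC.
Add 1 hour and 15 minutes layover in Osaka → 15:37 UTC.
Add 11 hours 7 minutes leg 4 → 02:44 UTC (Sep 10).
Port Linden is UTC−9:30, so local arrival = 02:44 − 9:30 = 17:14 on Sep 9.

17:14 on Sep 9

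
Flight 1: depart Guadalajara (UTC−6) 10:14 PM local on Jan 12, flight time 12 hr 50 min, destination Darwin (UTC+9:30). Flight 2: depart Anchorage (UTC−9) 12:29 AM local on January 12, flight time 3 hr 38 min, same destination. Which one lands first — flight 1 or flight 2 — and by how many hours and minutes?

Flight 1 in UTC: 10:14 PM + 6:00 = 4:14 AM on Jan 13.
+12 hours and 50 minutes → arrive 5:04 PM UTC on Jan 13.
Flight 2 in UTC: 12:29 AM + 9:00 = 9:29 AM on Jan 12.
+3 hours and 38 minutes → arrive 1:07 PM UTC on Jan 12.
Flight 2 lands earlier by 27 hours 57 minutes.

the second, by 27 hours 57 minutes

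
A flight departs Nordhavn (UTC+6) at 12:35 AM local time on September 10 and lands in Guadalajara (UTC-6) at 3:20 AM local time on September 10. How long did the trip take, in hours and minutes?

Departure in UTC: 12:35 AM − 6:00 = 6:35 PM on Sep 9.
Arrival in UTC: 3:20 AM + 6:00 = 9:20 AM on Sep 10.
Elapsed = 9:20 AM − 6:35 PM (+1 day) = 14 hours 45 minutes.

14 hours 45 minutes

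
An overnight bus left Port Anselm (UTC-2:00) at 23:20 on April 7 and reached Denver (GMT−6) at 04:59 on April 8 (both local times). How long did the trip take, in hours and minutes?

9 hours 39 minutes

Departure in UTC: 23:20 + 2:00 = 01:20 on Apr 8.
Arrival in UTC: 04:59 + 6:00 = 10:59 on Apr 8.
Elapsed = 10:59 − 01:20 = 9 hours 39 minutes.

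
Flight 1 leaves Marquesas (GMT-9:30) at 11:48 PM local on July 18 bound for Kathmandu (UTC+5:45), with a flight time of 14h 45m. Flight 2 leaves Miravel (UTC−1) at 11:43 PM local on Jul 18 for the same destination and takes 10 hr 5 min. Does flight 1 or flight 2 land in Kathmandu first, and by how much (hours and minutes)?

Flight 1 in UTC: 11:48 PM + 9:30 = 9:18 AM on Jul 19.
+14 hours 45 minutes → arrive 12:03 AM UTC on Jul 20.
Flight 2 in UTC: 11:43 PM + 1:00 = 12:43 AM on Jul 19.
+10 hours 5 minutes → arrive 10:48 AM UTC on Jul 19.
Flight 2 lands earlier by 13 hours 15 minutes.

the second, by 13 hours 15 minutes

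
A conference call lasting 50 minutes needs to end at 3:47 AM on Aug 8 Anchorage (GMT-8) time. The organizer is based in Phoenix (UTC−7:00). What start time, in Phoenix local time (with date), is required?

Target end time in UTC: 3:47 AM + 8:00 = 11:47 AM on Aug 8.
Subtract 50 minutes → start 10:57 AM UTC on Aug 8.
Phoenix is UTC−7:00: 10:57 AM − 7:00 = 3:57 AM on Aug 8.

3:57 AM on Aug 8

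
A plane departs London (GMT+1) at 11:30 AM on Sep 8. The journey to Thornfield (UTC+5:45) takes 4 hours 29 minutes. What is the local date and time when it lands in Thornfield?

8:44 PM on Sep 8

Convert departure to UTC: 11:30 AM − 1:00 = 10:30 AM UTC on Sep 8.
Add 4 hours and 29 minutes travel time → 2:59 PM UTC.
Thornfield is UTC+5:45, so local arrival = 2:59 PM + 5:45 = 8:44 PM on Sep 8.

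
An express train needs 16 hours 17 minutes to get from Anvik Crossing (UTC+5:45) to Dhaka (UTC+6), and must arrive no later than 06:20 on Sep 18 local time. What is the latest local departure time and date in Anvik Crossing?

Target arrival in UTC: 06:20 − 6:00 = 00:20 on Sep 18.
Subtract 16 hours and 17 minutes → departure 08:03 UTC on Sep 17.
Anvik Crossing is UTC+5:45: 08:03 + 5:45 = 13:48 on Sep 17.

13:48 on September 17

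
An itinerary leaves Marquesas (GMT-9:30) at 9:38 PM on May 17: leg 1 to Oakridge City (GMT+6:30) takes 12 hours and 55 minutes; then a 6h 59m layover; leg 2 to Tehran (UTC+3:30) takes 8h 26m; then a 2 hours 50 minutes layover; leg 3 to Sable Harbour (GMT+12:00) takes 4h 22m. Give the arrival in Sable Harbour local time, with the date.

Convert departure to UTC: 9:38 PM + 9:30 = 7:08 AM UTC on May 18.
Add 12 hours and 55 minutes leg 1 → 8:03 PM UTC.
Add 6 hours and 59 minutes layover in Oakridge City → 3:02 AM UTC (May 19).
Add 8 hours 26 minutes leg 2 → 11:28 AM UTC.
Add 2 hours and 50 minutes layover in Tehran → 2:18 PM UTC.
Add 4 hours and 22 minutes leg 3 → 6:40 PM UTC.
Sable Harbour is UTC+12:00, so local arrival = 6:40 PM + 12:00 = 6:40 AM on May 20.

6:40 AM on May 20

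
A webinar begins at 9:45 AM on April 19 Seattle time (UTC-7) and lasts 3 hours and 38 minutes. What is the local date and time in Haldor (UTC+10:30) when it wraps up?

6:53 AM on April 20

Convert start to UTC: 9:45 AM + 7:00 = 4:45 PM UTC on Apr 19.
Add 3 hours 38 minutes duration → 8:23 PM UTC.
Haldor is UTC+10:30, so local end time = 8:23 PM + 10:30 = 6:53 AM on Apr 20.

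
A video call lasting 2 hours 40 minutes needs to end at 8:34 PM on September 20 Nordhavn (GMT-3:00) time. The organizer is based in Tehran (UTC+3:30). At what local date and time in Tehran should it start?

Target end time in UTC: 8:34 PM + 3:00 = 11:34 PM on Sep 20.
Subtract 2 hours and 40 minutes → start 8:54 PM UTC on Sep 20.
Tehran is UTC+3:30: 8:54 PM + 3:30 = 12:24 AM on Sep 21.

12:24 AM on Sep 21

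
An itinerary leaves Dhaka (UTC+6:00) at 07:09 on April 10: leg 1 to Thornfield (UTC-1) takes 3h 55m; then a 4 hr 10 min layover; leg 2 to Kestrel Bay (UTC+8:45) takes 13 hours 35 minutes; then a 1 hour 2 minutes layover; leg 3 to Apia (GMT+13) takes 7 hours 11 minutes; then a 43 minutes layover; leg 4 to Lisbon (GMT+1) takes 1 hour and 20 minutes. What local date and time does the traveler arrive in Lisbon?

10:05 on April 11

Convert departure to UTC: 07:09 − 6:00 = 01:09 UTC on Apr 10.
Add 3 hours and 55 minutes leg 1 → 05:04 UTC.
Add 4 hours 10 minutes layover in Thornfield → 09:14 UTC.
Add 13 hours 35 minutes leg 2 → 22:49 UTC.
Add 1 hour 2 minutes layover in Kestrel Bay → 23:51 UTC.
Add 7 hours 11 minutes leg 3 → 07:02 UTC (Apr 11).
Add 43 minutes layover in Apia → 07:45 UTC.
Add 1 hour and 20 minutes leg 4 → 09:05 UTC.
Lisbon is UTC+1:00, so local arrival = 09:05 + 1:00 = 10:05 on Apr 11.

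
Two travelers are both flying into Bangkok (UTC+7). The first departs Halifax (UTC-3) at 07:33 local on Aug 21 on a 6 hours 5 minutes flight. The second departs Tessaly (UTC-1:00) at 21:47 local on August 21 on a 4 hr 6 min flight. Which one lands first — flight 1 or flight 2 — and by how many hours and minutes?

the first, by 10 hours 15 minutes

Flight 1 in UTC: 07:33 + 3:00 = 10:33 on Aug 21.
+6 hours 5 minutes → arrive 16:38 UTC on Aug 21.
Flight 2 in UTC: 21:47 + 1:00 = 22:47 on Aug 21.
+4 hours 6 minutes → arrive 02:53 UTC on Aug 22.
Flight 1 lands earlier by 10 hours 15 minutes.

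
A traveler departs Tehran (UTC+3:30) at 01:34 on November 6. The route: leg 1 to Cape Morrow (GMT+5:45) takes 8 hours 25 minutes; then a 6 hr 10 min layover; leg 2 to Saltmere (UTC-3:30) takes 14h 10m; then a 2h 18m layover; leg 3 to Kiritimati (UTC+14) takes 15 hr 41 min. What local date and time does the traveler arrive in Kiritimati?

10:48 on November 8

Convert departure to UTC: 01:34 − 3:30 = 22:04 UTC on Nov 5.
Add 8 hours and 25 minutes leg 1 → 06:29 UTC (Nov 6).
Add 6 hours 10 minutes layover in Cape Morrow → 12:39 UTC.
Add 14 hours and 10 minutes leg 2 → 02:49 UTC (Nov 7).
Add 2 hours 18 minutes layover in Saltmere → 05:07 UTC.
Add 15 hours and 41 minutes leg 3 → 20:48 UTC.
Kiritimati is UTC+14:00, so local arrival = 20:48 + 14:00 = 10:48 on Nov 8.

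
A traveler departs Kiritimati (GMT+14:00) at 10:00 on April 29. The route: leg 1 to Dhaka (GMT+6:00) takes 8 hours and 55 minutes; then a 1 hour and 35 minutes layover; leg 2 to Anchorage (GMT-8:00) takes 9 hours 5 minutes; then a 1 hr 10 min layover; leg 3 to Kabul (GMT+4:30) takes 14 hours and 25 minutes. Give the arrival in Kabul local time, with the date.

Convert departure to UTC: 10:00 − 14:00 = 20:00 UTC on Apr 28.
Add 8 hours 55 minutes leg 1 → 04:55 UTC (Apr 29).
Add 1 hour and 35 minutes layover in Dhaka → 06:30 UTC.
Add 9 hours 5 minutes leg 2 → 15:35 UTC.
Add 1 hour 10 minutes layover in Anchorage → 16:45 UTC.
Add 14 hours and 25 minutes leg 3 → 07:10 UTC (Apr 30).
Kabul is UTC+4:30, so local arrival = 07:10 + 4:30 = 11:40 on Apr 30.

11:40 on April 30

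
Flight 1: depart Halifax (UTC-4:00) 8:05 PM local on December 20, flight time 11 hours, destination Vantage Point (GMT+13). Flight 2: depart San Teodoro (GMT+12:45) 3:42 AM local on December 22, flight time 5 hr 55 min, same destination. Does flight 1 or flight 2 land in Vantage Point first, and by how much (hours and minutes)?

Flight 1 in UTC: 8:05 PM + 4:00 = 12:05 AM on Dec 21.
+11 hours → arrive 11:05 AM UTC on Dec 21.
Flight 2 in UTC: 3:42 AM − 12:45 = 2:57 PM on Dec 21.
+5 hours and 55 minutes → arrive 8:52 PM UTC on Dec 21.
Flight 1 lands earlier by 9 hours 47 minutes.

the first, by 9 hours 47 minutes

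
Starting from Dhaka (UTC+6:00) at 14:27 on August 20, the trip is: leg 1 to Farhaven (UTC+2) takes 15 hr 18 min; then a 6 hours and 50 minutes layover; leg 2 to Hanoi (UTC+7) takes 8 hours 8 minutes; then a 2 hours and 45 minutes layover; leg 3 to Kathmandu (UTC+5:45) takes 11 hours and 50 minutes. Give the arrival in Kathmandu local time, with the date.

11:03 on August 22

Convert departure to UTC: 14:27 − 6:00 = 08:27 UTC on Aug 20.
Add 15 hours and 18 minutes leg 1 → 23:45 UTC.
Add 6 hours and 50 minutes layover in Farhaven → 06:35 UTC (Aug 21).
Add 8 hours 8 minutes leg 2 → 14:43 UTC.
Add 2 hours 45 minutes layover in Hanoi → 17:28 UTC.
Add 11 hours 50 minutes leg 3 → 05:18 UTC (Aug 22).
Kathmandu is UTC+5:45, so local arrival = 05:18 + 5:45 = 11:03 on Aug 22.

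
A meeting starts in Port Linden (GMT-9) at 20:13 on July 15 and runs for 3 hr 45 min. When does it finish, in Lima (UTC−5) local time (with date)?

Convert start to UTC: 20:13 + 9:00 = 05:13 UTC on Jul 16.
Add 3 hours and 45 minutes duration → 08:58 UTC.
Lima is UTC−5:00, so local end time = 08:58 − 5:00 = 03:58 on Jul 16.

03:58 on July 16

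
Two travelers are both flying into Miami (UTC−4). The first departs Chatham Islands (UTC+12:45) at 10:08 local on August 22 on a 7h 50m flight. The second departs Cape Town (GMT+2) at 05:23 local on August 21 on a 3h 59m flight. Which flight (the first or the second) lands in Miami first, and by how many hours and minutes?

Flight 1 in UTC: 10:08 − 12:45 = 21:23 on Aug 21.
+7 hours 50 minutes → arrive 05:13 UTC on Aug 22.
Flight 2 in UTC: 05:23 − 2:00 = 03:23 on Aug 21.
+3 hours and 59 minutes → arrive 07:22 UTC on Aug 21.
Flight 2 lands earlier by 21 hours 51 minutes.

the second, by 21 hours 51 minutes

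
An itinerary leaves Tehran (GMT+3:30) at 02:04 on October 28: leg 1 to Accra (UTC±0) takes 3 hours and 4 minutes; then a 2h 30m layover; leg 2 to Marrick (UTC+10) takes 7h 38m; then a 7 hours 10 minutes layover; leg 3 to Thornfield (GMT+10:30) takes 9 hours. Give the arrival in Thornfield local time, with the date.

14:26 on Oct 29

Convert departure to UTC: 02:04 − 3:30 = 22:34 UTC on Oct 27.
Add 3 hours 4 minutes leg 1 → 01:38 UTC (Oct 28).
Add 2 hours and 30 minutes layover in Accra → 04:08 UTC.
Add 7 hours 38 minutes leg 2 → 11:46 UTC.
Add 7 hours 10 minutes layover in Marrick → 18:56 UTC.
Add 9 hours leg 3 → 03:56 UTC (Oct 29).
Thornfield is UTC+10:30, so local arrival = 03:56 + 10:30 = 14:26 on Oct 29.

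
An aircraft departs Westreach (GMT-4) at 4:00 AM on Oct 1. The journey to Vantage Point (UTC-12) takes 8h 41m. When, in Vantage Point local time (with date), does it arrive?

4:41 AM on October 1

Convert departure to UTC: 4:00 AM + 4:00 = 8:00 AM UTC on Oct 1.
Add 8 hours and 41 minutes travel time → 4:41 PM UTC.
Vantage Point is UTC−12:00, so local arrival = 4:41 PM − 12:00 = 4:41 AM on Oct 1.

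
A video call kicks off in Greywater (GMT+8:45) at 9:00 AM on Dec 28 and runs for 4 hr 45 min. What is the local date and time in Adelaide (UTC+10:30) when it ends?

3:30 PM on December 28

Adelaide is 1:45 ahead of Greywater.
After 4 hours and 45 minutes it is 1:45 PM in Greywater.
Shift by the zone difference: 1:45 PM + 1:45 = 3:30 PM on Dec 28 in Adelaide.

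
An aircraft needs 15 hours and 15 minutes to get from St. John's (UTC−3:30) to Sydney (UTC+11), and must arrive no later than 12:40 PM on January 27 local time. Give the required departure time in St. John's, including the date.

6:55 AM on January 26

Target arrival in UTC: 12:40 PM − 11:00 = 1:40 AM on Jan 27.
Subtract 15 hours 15 minutes → departure 10:25 AM UTC on Jan 26.
St. John's is UTC−3:30: 10:25 AM − 3:30 = 6:55 AM on Jan 26.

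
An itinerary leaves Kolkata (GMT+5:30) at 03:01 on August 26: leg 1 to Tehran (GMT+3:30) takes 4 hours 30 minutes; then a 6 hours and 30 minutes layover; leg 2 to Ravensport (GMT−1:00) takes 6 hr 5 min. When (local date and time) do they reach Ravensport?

Convert departure to UTC: 03:01 − 5:30 = 21:31 UTC on Aug 25.
Add 4 hours 30 minutes leg 1 → 02:01 UTC (Aug 26).
Add 6 hours and 30 minutes layover in Tehran → 08:31 UTC.
Add 6 hours 5 minutes leg 2 → 14:36 UTC.
Ravensport is UTC−1:00, so local arrival = 14:36 − 1:00 = 13:36 on Aug 26.

13:36 on August 26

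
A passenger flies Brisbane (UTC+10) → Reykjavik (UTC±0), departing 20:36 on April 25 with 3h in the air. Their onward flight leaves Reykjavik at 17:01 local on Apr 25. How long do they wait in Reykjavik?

3 hours 25 minutes

Convert departure to UTC: 20:36 − 10:00 = 10:36 UTC on Apr 25.
Add 3 hours flight time → 13:36 UTC.
Reykjavik is UTC+0, so local arrival is the same: 13:36 on Apr 25.
Layover = 17:01 − 13:36 = 3 hours 25 minutes.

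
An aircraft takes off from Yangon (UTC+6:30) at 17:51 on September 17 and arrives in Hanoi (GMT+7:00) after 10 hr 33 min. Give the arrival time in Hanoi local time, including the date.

Convert departure to UTC: 17:51 − 6:30 = 11:21 UTC on Sep 17.
Add 10 hours 33 minutes travel time → 21:54 UTC.
Hanoi is UTC+7:00, so local arrival = 21:54 + 7:00 = 04:54 on Sep 18.

04:54 on September 18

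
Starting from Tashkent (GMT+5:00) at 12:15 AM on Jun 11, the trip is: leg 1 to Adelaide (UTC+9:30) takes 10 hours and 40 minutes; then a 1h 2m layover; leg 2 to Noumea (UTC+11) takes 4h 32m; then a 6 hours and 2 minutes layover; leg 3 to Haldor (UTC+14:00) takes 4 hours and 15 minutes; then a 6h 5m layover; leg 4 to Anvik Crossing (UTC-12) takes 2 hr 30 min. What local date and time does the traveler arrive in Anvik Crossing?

6:21 PM on June 11

Convert departure to UTC: 12:15 AM − 5:00 = 7:15 PM UTC on Jun 10.
Add 10 hours 40 minutes leg 1 → 5:55 AM UTC (Jun 11).
Add 1 hour 2 minutes layover in Adelaide → 6:57 AM UTC.
Add 4 hours 32 minutes leg 2 → 11:29 AM UTC.
Add 6 hours 2 minutes layover in Noumea → 5:31 PM UTC.
Add 4 hours and 15 minutes leg 3 → 9:46 PM UTC.
Add 6 hours and 5 minutes layover in Haldor → 3:51 AM UTC (Jun 12).
Add 2 hours and 30 minutes leg 4 → 6:21 AM UTC.
Anvik Crossing is UTC−12:00, so local arrival = 6:21 AM − 12:00 = 6:21 PM on Jun 11.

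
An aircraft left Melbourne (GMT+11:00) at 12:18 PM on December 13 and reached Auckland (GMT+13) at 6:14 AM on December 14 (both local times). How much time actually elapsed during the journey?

Departure in UTC: 12:18 PM − 11:00 = 1:18 AM on Dec 13.
Arrival in UTC: 6:14 AM − 13:00 = 5:14 PM on Dec 13.
Elapsed = 5:14 PM − 1:18 AM = 15 hours 56 minutes.

15 hours 56 minutes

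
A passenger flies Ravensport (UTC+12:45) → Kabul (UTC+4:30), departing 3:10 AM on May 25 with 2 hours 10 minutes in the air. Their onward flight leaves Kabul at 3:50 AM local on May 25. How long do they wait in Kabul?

Convert departure to UTC: 3:10 AM − 12:45 = 2:25 PM UTC on May 24.
Add 2 hours and 10 minutes flight time → 4:35 PM UTC.
Kabul is UTC+4:30, so local arrival = 4:35 PM + 4:30 = 9:05 PM on May 24.
Layover = 3:50 AM − 9:05 PM (+1 day) = 6 hours 45 minutes.

6 hours 45 minutes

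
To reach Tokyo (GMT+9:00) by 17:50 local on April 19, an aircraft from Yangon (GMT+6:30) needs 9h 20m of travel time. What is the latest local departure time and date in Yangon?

Target arrival in UTC: 17:50 − 9:00 = 08:50 on Apr 19.
Subtract 9 hours 20 minutes → departure 23:30 UTC on Apr 18.
Yangon is UTC+6:30: 23:30 + 6:30 = 06:00 on Apr 19.

06:00 on April 19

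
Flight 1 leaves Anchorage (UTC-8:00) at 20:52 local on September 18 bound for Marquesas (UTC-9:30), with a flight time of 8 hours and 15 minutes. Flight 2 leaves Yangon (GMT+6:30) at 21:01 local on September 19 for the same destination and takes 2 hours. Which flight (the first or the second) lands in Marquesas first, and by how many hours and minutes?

the first, by 3 hours 24 minutes

Flight 1 in UTC: 20:52 + 8:00 = 04:52 on Sep 19.
+8 hours and 15 minutes → arrive 13:07 UTC on Sep 19.
Flight 2 in UTC: 21:01 − 6:30 = 14:31 on Sep 19.
+2 hours → arrive 16:31 UTC on Sep 19.
Flight 1 lands earlier by 3 hours 24 minutes.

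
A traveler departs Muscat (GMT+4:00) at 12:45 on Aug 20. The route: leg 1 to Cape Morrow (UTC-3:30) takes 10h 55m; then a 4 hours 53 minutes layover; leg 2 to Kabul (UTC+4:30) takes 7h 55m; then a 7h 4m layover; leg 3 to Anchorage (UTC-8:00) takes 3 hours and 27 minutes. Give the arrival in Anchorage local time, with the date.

Convert departure to UTC: 12:45 − 4:00 = 08:45 UTC on Aug 20.
Add 10 hours 55 minutes leg 1 → 19:40 UTC.
Add 4 hours 53 minutes layover in Cape Morrow → 00:33 UTC (Aug 21).
Add 7 hours and 55 minutes leg 2 → 08:28 UTC.
Add 7 hours and 4 minutes layover in Kabul → 15:32 UTC.
Add 3 hours and 27 minutes leg 3 → 18:59 UTC.
Anchorage is UTC−8:00, so local arrival = 18:59 − 8:00 = 10:59 on Aug 21.

10:59 on August 21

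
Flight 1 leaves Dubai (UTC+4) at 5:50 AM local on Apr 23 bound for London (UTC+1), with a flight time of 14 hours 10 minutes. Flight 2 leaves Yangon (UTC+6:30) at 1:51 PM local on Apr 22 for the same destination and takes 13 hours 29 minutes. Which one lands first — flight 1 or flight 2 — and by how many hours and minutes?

Flight 1 in UTC: 5:50 AM − 4:00 = 1:50 AM on Apr 23.
+14 hours 10 minutes → arrive 4:00 PM UTC on Apr 23.
Flight 2 in UTC: 1:51 PM − 6:30 = 7:21 AM on Apr 22.
+13 hours and 29 minutes → arrive 8:50 PM UTC on Apr 22.
Flight 2 lands earlier by 19 hours 10 minutes.

the second, by 19 hours 10 minutes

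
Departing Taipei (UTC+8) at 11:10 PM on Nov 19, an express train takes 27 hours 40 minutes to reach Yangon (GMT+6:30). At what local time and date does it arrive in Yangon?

1:20 AM on November 21

Convert departure to UTC: 11:10 PM − 8:00 = 3:10 PM UTC on Nov 19.
Add 27 hours and 40 minutes travel time → 6:50 PM UTC (Nov 20).
Yangon is UTC+6:30, so local arrival = 6:50 PM + 6:30 = 1:20 AM on Nov 21.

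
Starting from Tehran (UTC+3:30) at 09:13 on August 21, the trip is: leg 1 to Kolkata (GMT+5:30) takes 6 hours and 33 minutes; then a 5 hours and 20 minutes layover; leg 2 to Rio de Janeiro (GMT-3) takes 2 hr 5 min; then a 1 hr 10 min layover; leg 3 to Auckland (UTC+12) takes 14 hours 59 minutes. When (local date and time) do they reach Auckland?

Convert departure to UTC: 09:13 − 3:30 = 05:43 UTC on Aug 21.
Add 6 hours and 33 minutes leg 1 → 12:16 UTC.
Add 5 hours and 20 minutes layover in Kolkata → 17:36 UTC.
Add 2 hours 5 minutes leg 2 → 19:41 UTC.
Add 1 hour 10 minutes layover in Rio de Janeiro → 20:51 UTC.
Add 14 hours and 59 minutes leg 3 → 11:50 UTC (Aug 22).
Auckland is UTC+12:00, so local arrival = 11:50 + 12:00 = 23:50 on Aug 22.

23:50 on Aug 22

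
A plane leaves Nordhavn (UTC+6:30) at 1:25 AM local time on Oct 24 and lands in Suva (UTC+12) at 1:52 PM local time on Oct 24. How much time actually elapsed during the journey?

6 hours 57 minutes

Departure in UTC: 1:25 AM − 6:30 = 6:55 PM on Oct 23.
Arrival in UTC: 1:52 PM − 12:00 = 1:52 AM on Oct 24.
Elapsed = 1:52 AM − 6:55 PM (+1 day) = 6 hours 57 minutes.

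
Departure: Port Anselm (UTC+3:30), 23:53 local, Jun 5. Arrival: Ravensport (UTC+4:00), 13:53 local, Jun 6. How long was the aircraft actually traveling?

13 hours 30 minutes

Departure in UTC: 23:53 − 3:30 = 20:23 on Jun 5.
Arrival in UTC: 13:53 − 4:00 = 09:53 on Jun 6.
Elapsed = 09:53 − 20:23 (+1 day) = 13 hours 30 minutes.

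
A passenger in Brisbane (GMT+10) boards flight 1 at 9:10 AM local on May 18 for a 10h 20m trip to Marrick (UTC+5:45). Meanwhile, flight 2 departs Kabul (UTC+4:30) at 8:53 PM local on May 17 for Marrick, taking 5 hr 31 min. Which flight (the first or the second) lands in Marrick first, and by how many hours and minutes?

the second, by 11 hours 36 minutes

Flight 1 in UTC: 9:10 AM − 10:00 = 11:10 PM on May 17.
+10 hours 20 minutes → arrive 9:30 AM UTC on May 18.
Flight 2 in UTC: 8:53 PM − 4:30 = 4:23 PM on May 17.
+5 hours and 31 minutes → arrive 9:54 PM UTC on May 17.
Flight 2 lands earlier by 11 hours 36 minutes.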